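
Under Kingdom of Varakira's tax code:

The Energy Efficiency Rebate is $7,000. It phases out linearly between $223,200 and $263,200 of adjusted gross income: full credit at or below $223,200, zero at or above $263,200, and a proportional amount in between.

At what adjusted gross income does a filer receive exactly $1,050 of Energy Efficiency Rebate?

$257,200

$1,050 is 1,050/7,000 of the full $7,000, so 5,950/7,000 of the $40,000 range has been used: income = $223,200 + $40,000 × 5,950/7,000 = $257,200.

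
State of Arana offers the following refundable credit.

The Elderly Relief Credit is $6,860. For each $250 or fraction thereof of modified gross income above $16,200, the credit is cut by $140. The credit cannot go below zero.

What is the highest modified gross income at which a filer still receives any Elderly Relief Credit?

After 48 increments the reduction is 48 × $140 = $6,720, leaving $140; one more increment wipes it out. Increment 48 ends at excess 48 × $250 = $12,000, so the highest qualifying income is $16,200 + $12,000 = $28,200.

$28,200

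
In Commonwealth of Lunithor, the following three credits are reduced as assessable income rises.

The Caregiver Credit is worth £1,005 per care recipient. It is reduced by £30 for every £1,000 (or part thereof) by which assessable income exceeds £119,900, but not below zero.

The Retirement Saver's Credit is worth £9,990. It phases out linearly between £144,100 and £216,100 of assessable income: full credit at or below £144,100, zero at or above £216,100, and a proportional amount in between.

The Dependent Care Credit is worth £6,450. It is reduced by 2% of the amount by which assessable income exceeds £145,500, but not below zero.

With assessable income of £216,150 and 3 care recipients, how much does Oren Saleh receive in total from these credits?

£5,142

Caregiver Credit: base = 3 × £1,005 = £3,015. income exceeds £119,900 by £96,250, which is 97 full-or-partial £1,000 increments; reduction = 97 × £30 = £2,910, leaving £105.
Retirement Saver's Credit: £216,150 is at or above £216,100, so the credit is £0.
Dependent Care Credit: 2% of the £70,650 excess over £145,500 is £1,413; credit = £6,450 − £1,413 = £5,037.
Total: £105 + £0 + £5,037 = £5,142.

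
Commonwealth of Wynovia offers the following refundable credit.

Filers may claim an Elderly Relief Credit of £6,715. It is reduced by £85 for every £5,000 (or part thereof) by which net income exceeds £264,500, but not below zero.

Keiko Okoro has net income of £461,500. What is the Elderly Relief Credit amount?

£3,315

Elderly Relief Credit: income exceeds £264,500 by £197,000, which is 40 full-or-partial £5,000 increments; reduction = 40 × £85 = £3,400, leaving £3,315.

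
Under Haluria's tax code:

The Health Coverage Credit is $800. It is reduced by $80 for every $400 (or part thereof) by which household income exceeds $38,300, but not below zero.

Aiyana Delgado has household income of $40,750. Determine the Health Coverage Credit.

Health Coverage Credit: income exceeds $38,300 by $2,450, which is 7 full-or-partial $400 increments; reduction = 7 × $80 = $560, leaving $240.

$240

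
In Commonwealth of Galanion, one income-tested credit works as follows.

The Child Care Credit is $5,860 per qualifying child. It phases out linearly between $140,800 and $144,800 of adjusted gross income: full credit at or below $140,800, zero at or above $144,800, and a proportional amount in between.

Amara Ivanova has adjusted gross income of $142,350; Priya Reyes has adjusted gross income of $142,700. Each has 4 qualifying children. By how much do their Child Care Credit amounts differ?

$2,051

Amara ($142,350): Child Care Credit: base = 4 × $5,860 = $23,440. $142,350 is $1,550 into a $4,000 phase-out range, leaving 2,450/4,000 of the credit: $23,440 × 2,450/4,000 = $14,357.
Priya ($142,700): Child Care Credit: base = 4 × $5,860 = $23,440. $142,700 is $1,900 into a $4,000 phase-out range, leaving 2,100/4,000 of the credit: $23,440 × 2,100/4,000 = $12,306.
Difference: |$14,357 − $12,306| = $2,051.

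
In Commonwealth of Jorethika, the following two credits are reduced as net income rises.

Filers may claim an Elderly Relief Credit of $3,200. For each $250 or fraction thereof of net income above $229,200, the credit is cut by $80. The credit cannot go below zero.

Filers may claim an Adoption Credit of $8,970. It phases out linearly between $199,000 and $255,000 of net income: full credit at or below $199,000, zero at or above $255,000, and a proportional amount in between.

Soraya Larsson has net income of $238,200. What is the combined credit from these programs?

Elderly Relief Credit: income exceeds $229,200 by $9,000, which is 36 full-or-partial $250 increments; reduction = 36 × $80 = $2,880, leaving $320.
Adoption Credit: $238,200 is $39,200 into a $56,000 phase-out range, leaving 16,800/56,000 of the credit: $8,970 × 16,800/56,000 = $2,691.
Total: $320 + $2,691 = $3,011.

$3,011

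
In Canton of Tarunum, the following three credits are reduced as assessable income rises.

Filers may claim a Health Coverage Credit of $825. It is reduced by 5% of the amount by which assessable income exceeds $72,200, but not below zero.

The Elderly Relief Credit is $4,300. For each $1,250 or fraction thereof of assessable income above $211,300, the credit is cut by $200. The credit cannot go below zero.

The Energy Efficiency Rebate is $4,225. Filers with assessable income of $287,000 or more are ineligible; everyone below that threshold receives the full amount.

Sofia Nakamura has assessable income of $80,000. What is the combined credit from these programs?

$8,960

Health Coverage Credit: 5% of the $7,800 excess over $72,200 is $390; credit = $825 − $390 = $435.
Elderly Relief Credit: $80,000 is at or below the $211,300 threshold, so the full $4,300 applies.
Energy Efficiency Rebate: $80,000 is below the $287,000 cutoff, so the full $4,225 applies.
Total: $435 + $4,300 + $4,225 = $8,960.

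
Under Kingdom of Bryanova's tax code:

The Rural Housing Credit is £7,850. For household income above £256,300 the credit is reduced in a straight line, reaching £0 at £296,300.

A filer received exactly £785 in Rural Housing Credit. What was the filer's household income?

£292,300

£785 is 785/7,850 of the full £7,850, so 7,065/7,850 of the £40,000 range has been used: income = £256,300 + £40,000 × 7,065/7,850 = £292,300.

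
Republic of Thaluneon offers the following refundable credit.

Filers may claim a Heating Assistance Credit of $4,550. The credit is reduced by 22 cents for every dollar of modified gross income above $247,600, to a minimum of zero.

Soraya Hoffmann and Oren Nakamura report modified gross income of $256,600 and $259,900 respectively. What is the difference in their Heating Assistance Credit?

$726

Soraya ($256,600): Heating Assistance Credit: 22% of the $9,000 excess over $247,600 is $1,980; credit = $4,550 − $1,980 = $2,570.
Oren ($259,900): Heating Assistance Credit: 22% of the $12,300 excess over $247,600 is $2,706; credit = $4,550 − $2,706 = $1,844.
Difference: |$2,570 − $1,844| = $726.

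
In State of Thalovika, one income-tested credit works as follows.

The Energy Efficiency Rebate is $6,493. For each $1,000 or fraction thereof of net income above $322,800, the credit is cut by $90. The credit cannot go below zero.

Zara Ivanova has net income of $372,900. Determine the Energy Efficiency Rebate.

$1,903

Energy Efficiency Rebate: income exceeds $322,800 by $50,100, which is 51 full-or-partial $1,000 increments; reduction = 51 × $90 = $4,590, leaving $1,903.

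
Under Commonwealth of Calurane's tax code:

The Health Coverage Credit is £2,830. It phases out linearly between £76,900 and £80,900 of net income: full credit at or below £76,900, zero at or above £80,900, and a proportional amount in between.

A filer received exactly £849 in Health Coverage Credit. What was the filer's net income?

£79,700

£849 is 849/2,830 of the full £2,830, so 1,981/2,830 of the £4,000 range has been used: income = £76,900 + £4,000 × 1,981/2,830 = £79,700.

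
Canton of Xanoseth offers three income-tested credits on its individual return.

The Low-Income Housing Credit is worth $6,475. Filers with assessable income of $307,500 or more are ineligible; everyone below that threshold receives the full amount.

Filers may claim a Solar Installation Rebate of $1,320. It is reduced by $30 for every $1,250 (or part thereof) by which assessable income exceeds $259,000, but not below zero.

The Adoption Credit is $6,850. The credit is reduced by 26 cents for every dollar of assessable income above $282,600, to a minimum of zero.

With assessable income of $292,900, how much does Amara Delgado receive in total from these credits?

Low-Income Housing Credit: $292,900 is below the $307,500 cutoff, so the full $6,475 applies.
Solar Installation Rebate: income exceeds $259,000 by $33,900, which is 28 full-or-partial $1,250 increments; reduction = 28 × $30 = $840, leaving $480.
Adoption Credit: 26% of the $10,300 excess over $282,600 is $2,678; credit = $6,850 − $2,678 = $4,172.
Total: $6,475 + $480 + $4,172 = $11,127.

$11,127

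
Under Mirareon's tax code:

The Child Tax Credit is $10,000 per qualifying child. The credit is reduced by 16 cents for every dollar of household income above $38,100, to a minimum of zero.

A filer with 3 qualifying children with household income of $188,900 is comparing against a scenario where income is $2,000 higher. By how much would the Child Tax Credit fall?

$320

At $188,900 — base = 3 × $10,000 = $30,000. 16% of the $150,800 excess over $38,100 is $24,128; credit = $30,000 − $24,128 = $5,872.
At $190,900 — base = 3 × $10,000 = $30,000. 16% of the $152,800 excess over $38,100 is $24,448; credit = $30,000 − $24,448 = $5,552.
Lost: $5,872 − $5,552 = $320.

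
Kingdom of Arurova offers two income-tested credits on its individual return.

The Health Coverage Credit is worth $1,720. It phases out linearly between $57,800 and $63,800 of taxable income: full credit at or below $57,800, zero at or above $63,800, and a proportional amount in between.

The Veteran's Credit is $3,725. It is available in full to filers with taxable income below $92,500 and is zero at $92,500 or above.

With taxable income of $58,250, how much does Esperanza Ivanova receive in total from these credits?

Health Coverage Credit: $58,250 is $450 into a $6,000 phase-out range, leaving 5,550/6,000 of the credit: $1,720 × 5,550/6,000 = $1,591.
Veteran's Credit: $58,250 is below the $92,500 cutoff, so the full $3,725 applies.
Total: $1,591 + $3,725 = $5,316.

$5,316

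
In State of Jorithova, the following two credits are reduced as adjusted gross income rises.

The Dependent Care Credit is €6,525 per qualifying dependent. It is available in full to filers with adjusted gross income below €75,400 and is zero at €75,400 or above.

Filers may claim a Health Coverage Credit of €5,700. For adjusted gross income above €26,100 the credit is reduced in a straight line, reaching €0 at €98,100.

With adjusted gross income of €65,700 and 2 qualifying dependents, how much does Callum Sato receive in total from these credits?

Dependent Care Credit: base = 2 × €6,525 = €13,050. €65,700 is below the €75,400 cutoff, so the full €13,050 applies.
Health Coverage Credit: €65,700 is €39,600 into a €72,000 phase-out range, leaving 32,400/72,000 of the credit: €5,700 × 32,400/72,000 = €2,565.
Total: €13,050 + €2,565 = €15,615.

€15,615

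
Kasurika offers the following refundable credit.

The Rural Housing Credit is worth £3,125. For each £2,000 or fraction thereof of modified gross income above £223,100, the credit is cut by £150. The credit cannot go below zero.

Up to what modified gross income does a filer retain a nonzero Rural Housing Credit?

£263,100

After 20 increments the reduction is 20 × £150 = £3,000, leaving £125; one more increment wipes it out. Increment 20 ends at excess 20 × £2,000 = £40,000, so the highest qualifying income is £223,100 + £40,000 = £263,100.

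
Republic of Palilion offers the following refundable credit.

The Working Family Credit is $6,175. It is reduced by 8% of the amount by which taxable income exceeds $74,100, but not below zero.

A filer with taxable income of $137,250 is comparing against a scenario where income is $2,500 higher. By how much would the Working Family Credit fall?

$200

At $137,250 — 8% of the $63,150 excess over $74,100 is $5,052; credit = $6,175 − $5,052 = $1,123.
At $139,750 — 8% of the $65,650 excess over $74,100 is $5,252; credit = $6,175 − $5,252 = $923.
Lost: $1,123 − $923 = $200.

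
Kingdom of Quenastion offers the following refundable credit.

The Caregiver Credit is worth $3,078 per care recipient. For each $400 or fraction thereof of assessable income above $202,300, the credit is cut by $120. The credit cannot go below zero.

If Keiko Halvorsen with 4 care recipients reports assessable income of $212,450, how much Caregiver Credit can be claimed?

$9,192

Caregiver Credit: base = 4 × $3,078 = $12,312. income exceeds $202,300 by $10,150, which is 26 full-or-partial $400 increments; reduction = 26 × $120 = $3,120, leaving $9,192.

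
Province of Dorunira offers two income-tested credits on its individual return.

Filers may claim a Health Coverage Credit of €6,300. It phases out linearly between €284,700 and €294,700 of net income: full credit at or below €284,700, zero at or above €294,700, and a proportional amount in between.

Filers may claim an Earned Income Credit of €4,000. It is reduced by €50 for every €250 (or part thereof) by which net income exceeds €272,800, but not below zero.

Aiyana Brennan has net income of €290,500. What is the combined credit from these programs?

Health Coverage Credit: €290,500 is €5,800 into a €10,000 phase-out range, leaving 4,200/10,000 of the credit: €6,300 × 4,200/10,000 = €2,646.
Earned Income Credit: income exceeds €272,800 by €17,700, which is 71 full-or-partial €250 increments; reduction = 71 × €50 = €3,550, leaving €450.
Total: €2,646 + €450 = €3,096.

€3,096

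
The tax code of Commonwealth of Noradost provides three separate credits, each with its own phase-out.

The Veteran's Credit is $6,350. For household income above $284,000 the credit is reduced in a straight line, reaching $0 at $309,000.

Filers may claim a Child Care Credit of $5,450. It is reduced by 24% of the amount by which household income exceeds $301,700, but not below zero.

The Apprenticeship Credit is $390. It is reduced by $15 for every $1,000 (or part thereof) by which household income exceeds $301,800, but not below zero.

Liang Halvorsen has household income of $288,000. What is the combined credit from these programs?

Veteran's Credit: $288,000 is $4,000 into a $25,000 phase-out range, leaving 21,000/25,000 of the credit: $6,350 × 21,000/25,000 = $5,334.
Child Care Credit: $288,000 is at or below the $301,700 threshold, so the full $5,450 applies.
Apprenticeship Credit: $288,000 is at or below the $301,800 threshold, so the full $390 applies.
Total: $5,334 + $5,450 + $390 = $11,174.

$11,174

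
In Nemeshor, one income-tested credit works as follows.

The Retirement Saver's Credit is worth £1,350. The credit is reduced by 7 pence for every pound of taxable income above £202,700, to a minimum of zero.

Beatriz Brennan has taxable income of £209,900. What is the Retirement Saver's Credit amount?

Retirement Saver's Credit: 7% of the £7,200 excess over £202,700 is £504; credit = £1,350 − £504 = £846.

£846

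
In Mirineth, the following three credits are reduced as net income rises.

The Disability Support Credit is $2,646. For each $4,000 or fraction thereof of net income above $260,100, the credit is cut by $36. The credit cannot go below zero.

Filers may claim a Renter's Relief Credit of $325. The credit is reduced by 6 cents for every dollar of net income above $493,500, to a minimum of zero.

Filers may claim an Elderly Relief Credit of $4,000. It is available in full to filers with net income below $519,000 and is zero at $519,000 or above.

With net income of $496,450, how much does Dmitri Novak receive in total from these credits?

Disability Support Credit: income exceeds $260,100 by $236,350, which is 60 full-or-partial $4,000 increments; reduction = 60 × $36 = $2,160, leaving $486.
Renter's Relief Credit: 6% of the $2,950 excess over $493,500 is $177; credit = $325 − $177 = $148.
Elderly Relief Credit: $496,450 is below the $519,000 cutoff, so the full $4,000 applies.
Total: $486 + $148 + $4,000 = $4,634.

$4,634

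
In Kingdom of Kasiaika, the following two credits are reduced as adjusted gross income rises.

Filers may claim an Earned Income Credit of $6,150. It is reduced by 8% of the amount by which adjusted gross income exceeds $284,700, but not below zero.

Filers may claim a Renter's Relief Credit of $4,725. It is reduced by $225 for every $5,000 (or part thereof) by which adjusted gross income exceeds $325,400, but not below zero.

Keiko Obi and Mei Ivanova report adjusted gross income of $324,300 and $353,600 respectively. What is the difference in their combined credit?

$3,694

Keiko ($324,300): Earned Income Credit: 8% of the $39,600 excess over $284,700 is $3,168; credit = $6,150 − $3,168 = $2,982. Renter's Relief Credit: $324,300 is at or below the $325,400 threshold, so the full $4,725 applies. total $2,982 + $4,725 = $7,707
Mei ($353,600): Earned Income Credit: 8% of the $68,900 excess over $284,700 is $5,512; credit = $6,150 − $5,512 = $638. Renter's Relief Credit: income exceeds $325,400 by $28,200, which is 6 full-or-partial $5,000 increments; reduction = 6 × $225 = $1,350, leaving $3,375. total $638 + $3,375 = $4,013
Difference: |$7,707 − $4,013| = $3,694.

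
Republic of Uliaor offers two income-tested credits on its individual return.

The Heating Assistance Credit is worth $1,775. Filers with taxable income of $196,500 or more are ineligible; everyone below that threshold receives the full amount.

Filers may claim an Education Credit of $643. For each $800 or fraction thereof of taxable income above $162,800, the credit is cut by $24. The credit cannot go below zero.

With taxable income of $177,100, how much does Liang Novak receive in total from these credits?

$1,986

Heating Assistance Credit: $177,100 is below the $196,500 cutoff, so the full $1,775 applies.
Education Credit: income exceeds $162,800 by $14,300, which is 18 full-or-partial $800 increments; reduction = 18 × $24 = $432, leaving $211.
Total: $1,775 + $211 = $1,986.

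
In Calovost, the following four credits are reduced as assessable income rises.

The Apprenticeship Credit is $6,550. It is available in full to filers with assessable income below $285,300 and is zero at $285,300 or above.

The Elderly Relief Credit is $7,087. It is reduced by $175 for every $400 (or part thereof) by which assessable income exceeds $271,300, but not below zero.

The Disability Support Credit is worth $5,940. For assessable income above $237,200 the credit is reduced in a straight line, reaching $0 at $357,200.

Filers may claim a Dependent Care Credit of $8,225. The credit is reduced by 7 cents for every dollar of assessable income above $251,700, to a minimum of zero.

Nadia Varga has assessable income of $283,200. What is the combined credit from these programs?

Apprenticeship Credit: $283,200 is below the $285,300 cutoff, so the full $6,550 applies.
Elderly Relief Credit: income exceeds $271,300 by $11,900, which is 30 full-or-partial $400 increments; reduction = 30 × $175 = $5,250, leaving $1,837.
Disability Support Credit: $283,200 is $46,000 into a $120,000 phase-out range, leaving 74,000/120,000 of the credit: $5,940 × 74,000/120,000 = $3,663.
Dependent Care Credit: 7% of the $31,500 excess over $251,700 is $2,205; credit = $8,225 − $2,205 = $6,020.
Total: $6,550 + $1,837 + $3,663 + $6,020 = $18,070.

$18,070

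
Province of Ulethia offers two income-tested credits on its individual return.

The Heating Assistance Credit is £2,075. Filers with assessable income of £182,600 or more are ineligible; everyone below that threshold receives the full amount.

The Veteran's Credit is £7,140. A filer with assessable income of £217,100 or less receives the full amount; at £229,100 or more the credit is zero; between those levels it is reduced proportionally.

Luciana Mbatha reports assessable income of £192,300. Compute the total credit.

Heating Assistance Credit: £192,300 meets or exceeds the £182,600 cutoff, so the credit is £0.
Veteran's Credit: £192,300 is at or below the £217,100 threshold, so the full £7,140 applies.
Total: £0 + £7,140 = £7,140.

£7,140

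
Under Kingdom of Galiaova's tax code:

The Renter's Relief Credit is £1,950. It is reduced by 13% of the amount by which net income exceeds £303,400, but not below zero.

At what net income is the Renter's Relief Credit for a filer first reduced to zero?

The credit falls by 13% of each pound above £303,400, so it reaches zero when the excess is £1,950 / 13% = £15,000: income = £303,400 + £15,000 = £318,400.

£318,400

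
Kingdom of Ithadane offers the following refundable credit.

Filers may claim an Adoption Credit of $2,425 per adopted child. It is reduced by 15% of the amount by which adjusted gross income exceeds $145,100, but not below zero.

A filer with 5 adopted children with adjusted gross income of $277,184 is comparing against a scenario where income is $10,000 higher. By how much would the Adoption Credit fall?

At $277,184 — base = 5 × $2,425 = $12,125. 15% of the $132,084 excess over $145,100 is $19,812.60 ≥ base, so the credit is $0.
At $287,184 — base = 5 × $2,425 = $12,125. 15% of the $142,084 excess over $145,100 is $21,312.60 ≥ base, so the credit is $0.
Lost: $0 − $0 = $0.

$0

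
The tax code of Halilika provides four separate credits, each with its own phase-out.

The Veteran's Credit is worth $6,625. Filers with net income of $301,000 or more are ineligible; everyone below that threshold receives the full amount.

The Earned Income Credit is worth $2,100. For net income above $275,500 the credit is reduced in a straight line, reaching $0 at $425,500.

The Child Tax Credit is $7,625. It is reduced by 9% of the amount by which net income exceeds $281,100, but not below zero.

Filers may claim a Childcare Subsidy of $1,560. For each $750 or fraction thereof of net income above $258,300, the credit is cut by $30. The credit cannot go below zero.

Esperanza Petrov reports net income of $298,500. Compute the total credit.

Veteran's Credit: $298,500 is below the $301,000 cutoff, so the full $6,625 applies.
Earned Income Credit: $298,500 is $23,000 into a $150,000 phase-out range, leaving 127,000/150,000 of the credit: $2,100 × 127,000/150,000 = $1,778.
Child Tax Credit: 9% of the $17,400 excess over $281,100 is $1,566; credit = $7,625 − $1,566 = $6,059.
Childcare Subsidy: income exceeds $258,300 by $40,200 → 54 increments × $30 = $1,620 ≥ base, so the credit is $0.
Total: $6,625 + $1,778 + $6,059 + $0 = $14,462.

$14,462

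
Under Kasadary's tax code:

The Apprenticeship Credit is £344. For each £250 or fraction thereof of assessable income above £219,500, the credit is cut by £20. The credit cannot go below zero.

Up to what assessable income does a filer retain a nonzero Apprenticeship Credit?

After 17 increments the reduction is 17 × £20 = £340, leaving £4; one more increment wipes it out. Increment 17 ends at excess 17 × £250 = £4,250, so the highest qualifying income is £219,500 + £4,250 = £223,750.

£223,750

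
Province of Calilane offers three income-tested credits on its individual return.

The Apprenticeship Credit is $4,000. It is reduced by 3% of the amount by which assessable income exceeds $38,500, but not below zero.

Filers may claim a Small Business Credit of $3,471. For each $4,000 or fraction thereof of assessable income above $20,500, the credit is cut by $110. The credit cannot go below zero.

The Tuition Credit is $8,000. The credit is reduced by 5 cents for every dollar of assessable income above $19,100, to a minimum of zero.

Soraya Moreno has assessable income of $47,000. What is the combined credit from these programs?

Apprenticeship Credit: 3% of the $8,500 excess over $38,500 is $255; credit = $4,000 − $255 = $3,745.
Small Business Credit: income exceeds $20,500 by $26,500, which is 7 full-or-partial $4,000 increments; reduction = 7 × $110 = $770, leaving $2,701.
Tuition Credit: 5% of the $27,900 excess over $19,100 is $1,395; credit = $8,000 − $1,395 = $6,605.
Total: $3,745 + $2,701 + $6,605 = $13,051.

$13,051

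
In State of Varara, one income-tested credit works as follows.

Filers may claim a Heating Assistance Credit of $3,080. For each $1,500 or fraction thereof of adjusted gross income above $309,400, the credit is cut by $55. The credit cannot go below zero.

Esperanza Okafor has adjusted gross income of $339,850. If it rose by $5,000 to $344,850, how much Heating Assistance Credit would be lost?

At $339,850 — income exceeds $309,400 by $30,450, which is 21 full-or-partial $1,500 increments; reduction = 21 × $55 = $1,155, leaving $1,925.
At $344,850 — income exceeds $309,400 by $35,450, which is 24 full-or-partial $1,500 increments; reduction = 24 × $55 = $1,320, leaving $1,760.
Lost: $1,925 − $1,760 = $165.

$165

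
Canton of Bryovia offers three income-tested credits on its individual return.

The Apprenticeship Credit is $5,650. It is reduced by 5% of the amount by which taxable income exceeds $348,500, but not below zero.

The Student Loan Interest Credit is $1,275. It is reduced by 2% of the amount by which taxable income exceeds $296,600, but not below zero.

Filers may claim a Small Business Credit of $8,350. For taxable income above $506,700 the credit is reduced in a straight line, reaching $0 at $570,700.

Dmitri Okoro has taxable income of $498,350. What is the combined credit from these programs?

Apprenticeship Credit: 5% of the $149,850 excess over $348,500 is $7,492.50 ≥ base, so the credit is $0.
Student Loan Interest Credit: 2% of the $201,750 excess over $296,600 is $4,035 ≥ base, so the credit is $0.
Small Business Credit: $498,350 is at or below the $506,700 threshold, so the full $8,350 applies.
Total: $0 + $0 + $8,350 = $8,350.

$8,350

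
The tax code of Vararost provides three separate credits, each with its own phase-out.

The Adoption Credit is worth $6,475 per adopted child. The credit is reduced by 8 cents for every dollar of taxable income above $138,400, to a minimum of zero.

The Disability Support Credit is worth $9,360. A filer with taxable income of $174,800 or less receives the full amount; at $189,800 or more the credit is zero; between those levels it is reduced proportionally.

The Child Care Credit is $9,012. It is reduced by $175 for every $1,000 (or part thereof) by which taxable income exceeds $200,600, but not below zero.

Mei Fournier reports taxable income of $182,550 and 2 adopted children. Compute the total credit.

$22,954

Adoption Credit: base = 2 × $6,475 = $12,950. 8% of the $44,150 excess over $138,400 is $3,532; credit = $12,950 − $3,532 = $9,418.
Disability Support Credit: $182,550 is $7,750 into a $15,000 phase-out range, leaving 7,250/15,000 of the credit: $9,360 × 7,250/15,000 = $4,524.
Child Care Credit: $182,550 is at or below the $200,600 threshold, so the full $9,012 applies.
Total: $9,418 + $4,524 + $9,012 = $22,954.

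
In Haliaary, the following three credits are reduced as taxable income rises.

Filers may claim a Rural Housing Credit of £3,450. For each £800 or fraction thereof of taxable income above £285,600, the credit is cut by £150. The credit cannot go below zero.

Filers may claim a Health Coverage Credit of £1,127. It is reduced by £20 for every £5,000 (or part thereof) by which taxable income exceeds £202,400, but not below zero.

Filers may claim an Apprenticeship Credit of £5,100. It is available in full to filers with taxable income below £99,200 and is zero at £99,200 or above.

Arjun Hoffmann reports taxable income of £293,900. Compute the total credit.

£2,547

Rural Housing Credit: income exceeds £285,600 by £8,300, which is 11 full-or-partial £800 increments; reduction = 11 × £150 = £1,650, leaving £1,800.
Health Coverage Credit: income exceeds £202,400 by £91,500, which is 19 full-or-partial £5,000 increments; reduction = 19 × £20 = £380, leaving £747.
Apprenticeship Credit: £293,900 meets or exceeds the £99,200 cutoff, so the credit is £0.
Total: £1,800 + £747 + £0 = £2,547.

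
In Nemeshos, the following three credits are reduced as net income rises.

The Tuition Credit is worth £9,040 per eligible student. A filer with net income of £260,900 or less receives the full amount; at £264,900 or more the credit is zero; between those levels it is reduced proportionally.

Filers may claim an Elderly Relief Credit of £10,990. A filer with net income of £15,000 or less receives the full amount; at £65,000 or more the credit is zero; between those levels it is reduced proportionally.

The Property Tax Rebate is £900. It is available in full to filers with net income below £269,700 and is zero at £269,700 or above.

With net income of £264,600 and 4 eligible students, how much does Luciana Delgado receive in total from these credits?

£3,612

Tuition Credit: base = 4 × £9,040 = £36,160. £264,600 is £3,700 into a £4,000 phase-out range, leaving 300/4,000 of the credit: £36,160 × 300/4,000 = £2,712.
Elderly Relief Credit: £264,600 is at or above £65,000, so the credit is £0.
Property Tax Rebate: £264,600 is below the £269,700 cutoff, so the full £900 applies.
Total: £2,712 + £0 + £900 = £3,612.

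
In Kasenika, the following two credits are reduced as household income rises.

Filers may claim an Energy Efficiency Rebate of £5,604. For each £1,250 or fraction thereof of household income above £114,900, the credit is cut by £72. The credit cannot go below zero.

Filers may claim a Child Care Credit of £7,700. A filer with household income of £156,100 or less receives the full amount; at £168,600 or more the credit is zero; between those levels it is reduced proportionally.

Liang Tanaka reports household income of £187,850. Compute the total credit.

Energy Efficiency Rebate: income exceeds £114,900 by £72,950, which is 59 full-or-partial £1,250 increments; reduction = 59 × £72 = £4,248, leaving £1,356.
Child Care Credit: £187,850 is at or above £168,600, so the credit is £0.
Total: £1,356 + £0 = £1,356.

£1,356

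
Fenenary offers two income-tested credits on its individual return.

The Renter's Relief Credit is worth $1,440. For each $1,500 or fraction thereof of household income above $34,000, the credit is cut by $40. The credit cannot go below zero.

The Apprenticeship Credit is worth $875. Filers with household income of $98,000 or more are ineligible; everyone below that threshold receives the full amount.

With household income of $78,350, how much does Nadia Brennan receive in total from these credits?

$1,115

Renter's Relief Credit: income exceeds $34,000 by $44,350, which is 30 full-or-partial $1,500 increments; reduction = 30 × $40 = $1,200, leaving $240.
Apprenticeship Credit: $78,350 is below the $98,000 cutoff, so the full $875 applies.
Total: $240 + $875 = $1,115.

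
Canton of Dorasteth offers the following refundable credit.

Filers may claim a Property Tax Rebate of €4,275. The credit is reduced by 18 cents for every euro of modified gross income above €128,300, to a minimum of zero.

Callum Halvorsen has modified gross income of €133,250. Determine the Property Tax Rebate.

€3,384

Property Tax Rebate: 18% of the €4,950 excess over €128,300 is €891; credit = €4,275 − €891 = €3,384.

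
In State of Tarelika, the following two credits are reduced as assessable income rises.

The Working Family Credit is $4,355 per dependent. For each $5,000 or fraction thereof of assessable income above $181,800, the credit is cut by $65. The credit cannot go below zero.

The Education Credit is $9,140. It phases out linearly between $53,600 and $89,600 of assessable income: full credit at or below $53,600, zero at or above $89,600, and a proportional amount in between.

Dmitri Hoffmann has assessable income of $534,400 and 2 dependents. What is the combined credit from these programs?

Working Family Credit: base = 2 × $4,355 = $8,710. income exceeds $181,800 by $352,600, which is 71 full-or-partial $5,000 increments; reduction = 71 × $65 = $4,615, leaving $4,095.
Education Credit: $534,400 is at or above $89,600, so the credit is $0.
Total: $4,095 + $0 = $4,095.

$4,095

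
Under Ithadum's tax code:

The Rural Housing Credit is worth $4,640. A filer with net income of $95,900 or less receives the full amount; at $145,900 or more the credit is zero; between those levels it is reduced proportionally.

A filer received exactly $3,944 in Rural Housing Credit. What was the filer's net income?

$103,400

$3,944 is 3,944/4,640 of the full $4,640, so 696/4,640 of the $50,000 range has been used: income = $95,900 + $50,000 × 696/4,640 = $103,400.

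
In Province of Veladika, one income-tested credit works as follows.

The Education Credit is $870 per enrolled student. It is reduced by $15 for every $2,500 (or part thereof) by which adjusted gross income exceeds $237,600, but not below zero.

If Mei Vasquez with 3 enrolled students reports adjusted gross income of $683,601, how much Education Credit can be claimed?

Education Credit: base = 3 × $870 = $2,610. income exceeds $237,600 by $446,001 → 179 increments × $15 = $2,685 ≥ base, so the credit is $0.

$0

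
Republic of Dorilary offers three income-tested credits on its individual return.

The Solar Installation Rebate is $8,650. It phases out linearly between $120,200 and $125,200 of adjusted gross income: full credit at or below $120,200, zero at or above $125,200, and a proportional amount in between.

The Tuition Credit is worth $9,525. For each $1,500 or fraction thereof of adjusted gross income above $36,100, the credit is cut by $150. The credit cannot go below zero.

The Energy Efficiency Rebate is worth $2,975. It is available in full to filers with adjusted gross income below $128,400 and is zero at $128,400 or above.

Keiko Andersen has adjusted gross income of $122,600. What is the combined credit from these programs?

Solar Installation Rebate: $122,600 is $2,400 into a $5,000 phase-out range, leaving 2,600/5,000 of the credit: $8,650 × 2,600/5,000 = $4,498.
Tuition Credit: income exceeds $36,100 by $86,500, which is 58 full-or-partial $1,500 increments; reduction = 58 × $150 = $8,700, leaving $825.
Energy Efficiency Rebate: $122,600 is below the $128,400 cutoff, so the full $2,975 applies.
Total: $4,498 + $825 + $2,975 = $8,298.

$8,298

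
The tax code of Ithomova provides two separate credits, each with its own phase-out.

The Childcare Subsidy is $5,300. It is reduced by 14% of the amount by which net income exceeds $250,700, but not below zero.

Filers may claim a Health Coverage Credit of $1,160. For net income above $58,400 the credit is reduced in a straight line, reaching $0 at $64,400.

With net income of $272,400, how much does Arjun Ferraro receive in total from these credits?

$2,262

Childcare Subsidy: 14% of the $21,700 excess over $250,700 is $3,038; credit = $5,300 − $3,038 = $2,262.
Health Coverage Credit: $272,400 is at or above $64,400, so the credit is $0.
Total: $2,262 + $0 = $2,262.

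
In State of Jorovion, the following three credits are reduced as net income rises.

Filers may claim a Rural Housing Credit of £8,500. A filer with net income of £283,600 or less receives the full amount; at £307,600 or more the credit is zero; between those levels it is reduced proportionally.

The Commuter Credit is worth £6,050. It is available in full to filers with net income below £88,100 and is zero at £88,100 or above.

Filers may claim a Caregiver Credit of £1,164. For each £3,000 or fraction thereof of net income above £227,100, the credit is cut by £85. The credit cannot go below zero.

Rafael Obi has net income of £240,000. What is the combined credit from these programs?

Rural Housing Credit: £240,000 is at or below the £283,600 threshold, so the full £8,500 applies.
Commuter Credit: £240,000 meets or exceeds the £88,100 cutoff, so the credit is £0.
Caregiver Credit: income exceeds £227,100 by £12,900, which is 5 full-or-partial £3,000 increments; reduction = 5 × £85 = £425, leaving £739.
Total: £8,500 + £0 + £739 = £9,239.

£9,239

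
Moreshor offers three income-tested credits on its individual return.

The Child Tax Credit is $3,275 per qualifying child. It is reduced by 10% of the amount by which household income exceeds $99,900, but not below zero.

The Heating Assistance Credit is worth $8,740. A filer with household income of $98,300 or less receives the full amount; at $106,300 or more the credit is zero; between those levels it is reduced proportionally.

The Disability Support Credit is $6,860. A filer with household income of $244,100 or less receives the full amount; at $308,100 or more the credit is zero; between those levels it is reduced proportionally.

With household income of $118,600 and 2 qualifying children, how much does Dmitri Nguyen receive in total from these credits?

$11,540

Child Tax Credit: base = 2 × $3,275 = $6,550. 10% of the $18,700 excess over $99,900 is $1,870; credit = $6,550 − $1,870 = $4,680.
Heating Assistance Credit: $118,600 is at or above $106,300, so the credit is $0.
Disability Support Credit: $118,600 is at or below the $244,100 threshold, so the full $6,860 applies.
Total: $4,680 + $0 + $6,860 = $11,540.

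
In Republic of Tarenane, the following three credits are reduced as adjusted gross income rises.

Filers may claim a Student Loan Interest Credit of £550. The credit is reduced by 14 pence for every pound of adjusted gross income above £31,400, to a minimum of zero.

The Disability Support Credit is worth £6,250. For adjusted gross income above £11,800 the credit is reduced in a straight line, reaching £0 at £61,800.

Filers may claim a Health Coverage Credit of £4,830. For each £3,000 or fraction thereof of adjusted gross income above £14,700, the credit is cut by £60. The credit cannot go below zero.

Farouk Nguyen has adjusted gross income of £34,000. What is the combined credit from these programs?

£8,071

Student Loan Interest Credit: 14% of the £2,600 excess over £31,400 is £364; credit = £550 − £364 = £186.
Disability Support Credit: £34,000 is £22,200 into a £50,000 phase-out range, leaving 27,800/50,000 of the credit: £6,250 × 27,800/50,000 = £3,475.
Health Coverage Credit: income exceeds £14,700 by £19,300, which is 7 full-or-partial £3,000 increments; reduction = 7 × £60 = £420, leaving £4,410.
Total: £186 + £3,475 + £4,410 = £8,071.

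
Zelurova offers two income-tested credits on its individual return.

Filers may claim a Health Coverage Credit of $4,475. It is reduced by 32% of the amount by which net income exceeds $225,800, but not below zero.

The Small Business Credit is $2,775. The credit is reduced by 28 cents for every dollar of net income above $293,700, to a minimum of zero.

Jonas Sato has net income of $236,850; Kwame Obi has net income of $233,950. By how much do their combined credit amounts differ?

$928

Jonas ($236,850): Health Coverage Credit: 32% of the $11,050 excess over $225,800 is $3,536; credit = $4,475 − $3,536 = $939. Small Business Credit: $236,850 is at or below the $293,700 threshold, so the full $2,775 applies. total $939 + $2,775 = $3,714
Kwame ($233,950): Health Coverage Credit: 32% of the $8,150 excess over $225,800 is $2,608; credit = $4,475 − $2,608 = $1,867. Small Business Credit: $233,950 is at or below the $293,700 threshold, so the full $2,775 applies. total $1,867 + $2,775 = $4,642
Difference: |$3,714 − $4,642| = $928.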